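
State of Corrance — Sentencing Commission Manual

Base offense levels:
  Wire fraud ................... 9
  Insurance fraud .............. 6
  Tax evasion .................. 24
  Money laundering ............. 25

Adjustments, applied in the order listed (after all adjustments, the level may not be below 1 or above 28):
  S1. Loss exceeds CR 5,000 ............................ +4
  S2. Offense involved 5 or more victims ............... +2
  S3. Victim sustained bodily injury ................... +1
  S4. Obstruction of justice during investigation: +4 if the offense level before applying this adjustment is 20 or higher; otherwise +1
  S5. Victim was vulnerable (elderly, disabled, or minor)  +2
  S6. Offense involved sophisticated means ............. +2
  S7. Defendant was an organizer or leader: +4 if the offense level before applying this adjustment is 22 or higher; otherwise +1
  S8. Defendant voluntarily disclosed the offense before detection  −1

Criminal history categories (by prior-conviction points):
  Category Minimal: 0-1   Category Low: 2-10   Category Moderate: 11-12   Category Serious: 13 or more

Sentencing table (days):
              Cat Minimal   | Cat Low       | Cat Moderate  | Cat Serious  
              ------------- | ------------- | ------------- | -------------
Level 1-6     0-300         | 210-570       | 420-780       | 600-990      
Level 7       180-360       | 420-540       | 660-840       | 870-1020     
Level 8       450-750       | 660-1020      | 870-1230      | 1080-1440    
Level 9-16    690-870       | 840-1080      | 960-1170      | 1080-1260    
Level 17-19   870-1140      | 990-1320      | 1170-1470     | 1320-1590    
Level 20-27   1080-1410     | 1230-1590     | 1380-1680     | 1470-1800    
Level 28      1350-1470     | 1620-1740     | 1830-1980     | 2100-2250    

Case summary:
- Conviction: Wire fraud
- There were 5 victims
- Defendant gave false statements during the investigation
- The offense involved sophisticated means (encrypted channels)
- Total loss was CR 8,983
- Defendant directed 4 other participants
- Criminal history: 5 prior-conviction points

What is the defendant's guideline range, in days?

990-1320 days

Base offense level for wire fraud: 9.
S1 applies: 9 + 4 = 13.
S2 applies: 13 + 2 = 15.
S3 does not apply.
S4 applies (level before this adjustment is 15 < 20, so +1): 15 + 1 = 16.
S5 does not apply.
S6 applies: 16 + 2 = 18.
S7 applies (level before this adjustment is 18 < 22, so +1): 18 + 1 = 19.
Final offense level: 19.
Criminal history: 5 prior points → Category Low (2-10).
Level 19 falls in the 17-19 band.
Grid: Level 17-19 × Category Low = 990-1320 days.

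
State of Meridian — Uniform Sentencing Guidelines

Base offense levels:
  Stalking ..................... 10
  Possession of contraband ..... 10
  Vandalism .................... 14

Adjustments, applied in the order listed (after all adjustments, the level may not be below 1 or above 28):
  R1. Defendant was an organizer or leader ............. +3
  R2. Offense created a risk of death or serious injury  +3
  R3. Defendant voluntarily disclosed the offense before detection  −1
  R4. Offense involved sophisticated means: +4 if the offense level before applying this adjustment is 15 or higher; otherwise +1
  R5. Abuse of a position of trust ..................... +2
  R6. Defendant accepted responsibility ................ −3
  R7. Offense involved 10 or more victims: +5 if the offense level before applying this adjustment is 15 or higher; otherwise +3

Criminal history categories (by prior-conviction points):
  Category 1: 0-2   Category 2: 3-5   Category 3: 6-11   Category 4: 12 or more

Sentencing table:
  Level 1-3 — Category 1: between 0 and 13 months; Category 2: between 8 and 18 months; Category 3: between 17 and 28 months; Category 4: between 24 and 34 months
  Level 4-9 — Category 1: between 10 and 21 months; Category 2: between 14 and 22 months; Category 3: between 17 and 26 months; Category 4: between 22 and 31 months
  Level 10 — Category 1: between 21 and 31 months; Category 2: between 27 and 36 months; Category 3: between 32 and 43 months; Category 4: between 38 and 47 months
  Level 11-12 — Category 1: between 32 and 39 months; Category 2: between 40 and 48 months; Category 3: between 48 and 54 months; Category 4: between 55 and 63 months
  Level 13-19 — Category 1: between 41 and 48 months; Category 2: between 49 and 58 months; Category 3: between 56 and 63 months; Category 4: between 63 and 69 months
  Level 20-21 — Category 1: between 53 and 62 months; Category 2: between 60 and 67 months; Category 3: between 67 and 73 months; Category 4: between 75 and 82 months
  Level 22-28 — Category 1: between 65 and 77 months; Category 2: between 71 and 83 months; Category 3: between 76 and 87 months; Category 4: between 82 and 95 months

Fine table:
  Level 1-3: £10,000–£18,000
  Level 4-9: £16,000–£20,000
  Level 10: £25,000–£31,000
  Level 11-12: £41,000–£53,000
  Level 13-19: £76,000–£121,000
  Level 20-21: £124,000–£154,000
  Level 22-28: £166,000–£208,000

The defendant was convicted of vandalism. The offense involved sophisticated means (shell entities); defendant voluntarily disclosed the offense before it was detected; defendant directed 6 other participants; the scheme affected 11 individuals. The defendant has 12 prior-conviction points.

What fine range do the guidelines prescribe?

Base offense level for vandalism: 14.
R1 applies: 14 + 3 = 17.
R2 does not apply.
R3 applies: 17 − 1 = 16.
R4 applies (level before this adjustment is 16 ≥ 15, so +4): 16 + 4 = 20.
R6 does not apply.
R7 applies (level before this adjustment is 20 ≥ 15, so +5): 20 + 5 = 25.
Final offense level: 25.
Level 25 falls in the 22-28 band.
Fine table: Level 22-28 → £166,000–£208,000.

£166,000–£208,000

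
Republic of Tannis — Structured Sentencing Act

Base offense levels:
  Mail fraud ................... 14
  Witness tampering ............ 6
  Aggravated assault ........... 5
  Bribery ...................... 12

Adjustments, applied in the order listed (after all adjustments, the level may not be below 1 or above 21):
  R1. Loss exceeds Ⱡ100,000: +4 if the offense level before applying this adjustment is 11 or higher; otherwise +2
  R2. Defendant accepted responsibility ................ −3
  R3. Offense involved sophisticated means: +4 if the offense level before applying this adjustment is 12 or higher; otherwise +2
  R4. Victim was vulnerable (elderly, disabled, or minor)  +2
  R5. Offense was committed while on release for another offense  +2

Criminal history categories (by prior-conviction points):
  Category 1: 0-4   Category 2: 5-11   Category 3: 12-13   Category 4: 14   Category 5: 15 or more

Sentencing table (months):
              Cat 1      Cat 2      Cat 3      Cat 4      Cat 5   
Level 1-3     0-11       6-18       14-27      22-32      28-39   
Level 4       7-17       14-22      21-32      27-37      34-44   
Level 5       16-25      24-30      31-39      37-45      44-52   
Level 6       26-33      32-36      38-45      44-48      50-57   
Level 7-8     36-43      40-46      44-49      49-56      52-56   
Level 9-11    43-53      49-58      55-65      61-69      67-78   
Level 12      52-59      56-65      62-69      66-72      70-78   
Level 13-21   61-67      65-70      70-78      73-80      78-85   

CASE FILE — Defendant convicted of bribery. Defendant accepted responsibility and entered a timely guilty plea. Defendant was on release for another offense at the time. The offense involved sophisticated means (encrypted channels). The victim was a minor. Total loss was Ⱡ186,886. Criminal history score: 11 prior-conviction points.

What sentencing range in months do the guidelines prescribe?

Base offense level for bribery: 12.
R1 applies (level before this adjustment is 12 ≥ 11, so +4): 12 + 4 = 16.
R2 applies: 16 − 3 = 13.
R3 applies (level before this adjustment is 13 ≥ 12, so +4): 13 + 4 = 17.
R4 applies: 17 + 2 = 19.
R5 applies: 19 + 2 = 21.
Final offense level: 21.
Criminal history: 11 prior points → Category 2 (5-11).
Level 21 falls in the 13-21 band.
Grid: Level 13-21 × Category 2 = 65-70 months.

65-70 months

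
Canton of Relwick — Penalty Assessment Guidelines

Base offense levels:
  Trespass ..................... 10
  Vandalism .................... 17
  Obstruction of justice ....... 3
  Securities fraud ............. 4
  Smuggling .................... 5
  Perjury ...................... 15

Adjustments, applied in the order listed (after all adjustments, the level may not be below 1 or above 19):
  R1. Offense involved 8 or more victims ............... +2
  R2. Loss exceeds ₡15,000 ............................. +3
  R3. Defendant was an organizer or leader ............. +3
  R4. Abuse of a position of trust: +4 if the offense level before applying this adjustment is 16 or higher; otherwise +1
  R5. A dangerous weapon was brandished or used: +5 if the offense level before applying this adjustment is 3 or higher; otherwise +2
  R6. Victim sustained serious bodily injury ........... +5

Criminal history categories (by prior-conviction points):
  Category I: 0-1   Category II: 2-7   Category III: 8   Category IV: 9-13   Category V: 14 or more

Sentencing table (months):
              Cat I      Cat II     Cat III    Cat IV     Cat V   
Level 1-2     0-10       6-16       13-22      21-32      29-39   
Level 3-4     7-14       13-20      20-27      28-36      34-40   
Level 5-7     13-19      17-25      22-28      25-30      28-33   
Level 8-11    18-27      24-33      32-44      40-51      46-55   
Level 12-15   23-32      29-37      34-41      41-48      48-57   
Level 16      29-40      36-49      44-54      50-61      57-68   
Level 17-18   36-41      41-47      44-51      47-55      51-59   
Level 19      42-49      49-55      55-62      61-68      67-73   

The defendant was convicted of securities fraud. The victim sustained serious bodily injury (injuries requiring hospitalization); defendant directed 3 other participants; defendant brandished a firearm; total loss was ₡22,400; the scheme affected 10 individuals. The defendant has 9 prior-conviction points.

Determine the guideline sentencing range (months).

Base offense level for securities fraud: 4.
R1 applies: 4 + 2 = 6.
R2 applies: 6 + 3 = 9.
R3 applies: 9 + 3 = 12.
R4 does not apply.
R5 applies (level before this adjustment is 12 ≥ 3, so +5): 12 + 5 = 17.
R6 applies: 17 + 5 = 22.
Level 22 exceeds the maximum of 19; capped at 19.
Final offense level: 19.
Criminal history: 9 prior points → Category IV (9-13).
Level 19 falls in the 19 band.
Grid: Level 19 × Category IV = 61-68 months.

61-68 months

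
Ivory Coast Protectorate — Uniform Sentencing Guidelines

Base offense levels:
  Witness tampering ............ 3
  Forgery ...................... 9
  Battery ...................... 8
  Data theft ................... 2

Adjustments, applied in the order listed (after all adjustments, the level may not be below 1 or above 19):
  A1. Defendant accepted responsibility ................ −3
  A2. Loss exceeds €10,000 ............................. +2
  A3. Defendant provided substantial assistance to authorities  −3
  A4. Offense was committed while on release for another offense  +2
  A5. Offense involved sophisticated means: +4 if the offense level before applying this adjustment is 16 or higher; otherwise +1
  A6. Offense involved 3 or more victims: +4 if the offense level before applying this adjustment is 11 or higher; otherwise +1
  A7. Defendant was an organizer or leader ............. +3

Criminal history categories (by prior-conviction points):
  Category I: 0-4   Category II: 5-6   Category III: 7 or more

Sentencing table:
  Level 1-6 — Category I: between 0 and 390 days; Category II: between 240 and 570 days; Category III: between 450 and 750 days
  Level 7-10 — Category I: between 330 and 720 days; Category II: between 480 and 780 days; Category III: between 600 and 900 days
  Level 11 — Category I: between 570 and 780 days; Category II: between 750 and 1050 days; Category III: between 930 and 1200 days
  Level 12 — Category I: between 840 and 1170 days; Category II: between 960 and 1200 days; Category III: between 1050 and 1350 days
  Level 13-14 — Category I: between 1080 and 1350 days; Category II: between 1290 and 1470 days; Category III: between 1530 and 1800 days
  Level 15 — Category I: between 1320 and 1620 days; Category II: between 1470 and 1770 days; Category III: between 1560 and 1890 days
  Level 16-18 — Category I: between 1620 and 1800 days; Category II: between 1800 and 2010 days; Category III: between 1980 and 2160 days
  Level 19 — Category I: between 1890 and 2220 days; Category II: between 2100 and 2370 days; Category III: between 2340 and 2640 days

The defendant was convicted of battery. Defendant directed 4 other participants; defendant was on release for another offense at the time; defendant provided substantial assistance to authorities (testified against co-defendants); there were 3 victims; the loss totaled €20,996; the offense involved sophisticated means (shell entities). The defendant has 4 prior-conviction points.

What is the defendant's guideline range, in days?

1080-1350 days

Base offense level for battery: 8.
A2 applies: 8 + 2 = 10.
A3 applies: 10 − 3 = 7.
A4 applies: 7 + 2 = 9.
A5 applies (level before this adjustment is 9 < 16, so +1): 9 + 1 = 10.
A6 applies (level before this adjustment is 10 < 11, so +1): 10 + 1 = 11.
A7 applies: 11 + 3 = 14.
Final offense level: 14.
Criminal history: 4 prior points → Category I (0-4).
Level 14 falls in the 13-14 band.
Grid: Level 13-14 × Category I = 1080-1350 days.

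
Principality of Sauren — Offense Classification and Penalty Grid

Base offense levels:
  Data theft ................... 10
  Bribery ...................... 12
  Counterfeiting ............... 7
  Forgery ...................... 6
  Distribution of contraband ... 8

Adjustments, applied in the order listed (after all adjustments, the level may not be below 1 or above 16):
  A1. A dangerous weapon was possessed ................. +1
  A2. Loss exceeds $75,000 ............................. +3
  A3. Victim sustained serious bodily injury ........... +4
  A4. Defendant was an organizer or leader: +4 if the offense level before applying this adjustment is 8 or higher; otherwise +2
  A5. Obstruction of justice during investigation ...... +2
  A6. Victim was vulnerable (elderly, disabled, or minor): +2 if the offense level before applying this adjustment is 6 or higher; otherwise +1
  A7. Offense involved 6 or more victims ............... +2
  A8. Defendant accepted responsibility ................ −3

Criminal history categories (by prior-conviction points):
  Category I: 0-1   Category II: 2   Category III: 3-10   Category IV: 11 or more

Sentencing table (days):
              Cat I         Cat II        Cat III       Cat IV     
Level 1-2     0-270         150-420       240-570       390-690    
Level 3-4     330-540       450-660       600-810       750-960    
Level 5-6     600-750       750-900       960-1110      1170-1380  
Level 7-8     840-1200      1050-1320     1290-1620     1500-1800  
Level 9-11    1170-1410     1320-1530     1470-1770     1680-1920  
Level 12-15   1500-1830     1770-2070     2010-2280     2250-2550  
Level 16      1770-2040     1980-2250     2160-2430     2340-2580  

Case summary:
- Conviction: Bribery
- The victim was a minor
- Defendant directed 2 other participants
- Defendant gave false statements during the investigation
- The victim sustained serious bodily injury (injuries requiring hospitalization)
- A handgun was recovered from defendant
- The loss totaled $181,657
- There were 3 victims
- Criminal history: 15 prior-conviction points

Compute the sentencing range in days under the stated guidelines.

Base offense level for bribery: 12.
A1 applies: 12 + 1 = 13.
A2 applies: 13 + 3 = 16.
A3 applies: 16 + 4 = 20.
A4 applies (level before this adjustment is 20 ≥ 8, so +4): 20 + 4 = 24.
A5 applies: 24 + 2 = 26.
A6 applies (level before this adjustment is 26 ≥ 6, so +2): 26 + 2 = 28.
Level 28 exceeds the maximum of 16; capped at 16.
Final offense level: 16.
Criminal history: 15 prior points → Category IV (11+).
Level 16 falls in the 16 band.
Grid: Level 16 × Category IV = 2340-2580 days.

2340-2580 days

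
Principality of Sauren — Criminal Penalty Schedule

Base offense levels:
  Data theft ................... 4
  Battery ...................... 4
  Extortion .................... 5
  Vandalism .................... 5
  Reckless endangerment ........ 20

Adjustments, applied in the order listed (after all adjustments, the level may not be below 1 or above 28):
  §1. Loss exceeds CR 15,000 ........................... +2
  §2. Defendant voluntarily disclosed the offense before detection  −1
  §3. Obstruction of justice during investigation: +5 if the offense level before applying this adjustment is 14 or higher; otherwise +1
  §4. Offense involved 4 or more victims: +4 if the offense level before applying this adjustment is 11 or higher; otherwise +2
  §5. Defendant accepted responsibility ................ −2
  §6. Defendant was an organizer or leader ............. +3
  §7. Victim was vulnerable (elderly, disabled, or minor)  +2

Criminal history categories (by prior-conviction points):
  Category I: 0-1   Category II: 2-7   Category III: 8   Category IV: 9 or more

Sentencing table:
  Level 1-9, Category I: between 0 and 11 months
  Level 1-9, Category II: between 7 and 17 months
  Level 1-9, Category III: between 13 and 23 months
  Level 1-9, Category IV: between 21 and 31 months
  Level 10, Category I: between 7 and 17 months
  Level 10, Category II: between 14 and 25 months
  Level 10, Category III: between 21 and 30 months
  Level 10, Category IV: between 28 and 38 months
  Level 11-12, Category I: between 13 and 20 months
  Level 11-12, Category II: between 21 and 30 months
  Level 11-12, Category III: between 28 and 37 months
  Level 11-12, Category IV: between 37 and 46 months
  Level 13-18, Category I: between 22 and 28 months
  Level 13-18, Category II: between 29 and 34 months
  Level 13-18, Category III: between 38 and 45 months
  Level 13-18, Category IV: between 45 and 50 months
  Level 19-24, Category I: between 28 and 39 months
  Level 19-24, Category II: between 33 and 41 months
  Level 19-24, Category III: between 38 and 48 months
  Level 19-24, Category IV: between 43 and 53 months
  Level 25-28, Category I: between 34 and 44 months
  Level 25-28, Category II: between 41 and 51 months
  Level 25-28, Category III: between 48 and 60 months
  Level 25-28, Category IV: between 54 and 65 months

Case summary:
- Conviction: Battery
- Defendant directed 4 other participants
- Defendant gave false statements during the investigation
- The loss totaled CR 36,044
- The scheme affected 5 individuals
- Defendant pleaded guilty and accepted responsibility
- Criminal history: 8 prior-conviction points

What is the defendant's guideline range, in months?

21-30 months

Base offense level for battery: 4.
§1 applies: 4 + 2 = 6.
§3 applies (level before this adjustment is 6 < 14, so +1): 6 + 1 = 7.
§4 applies (level before this adjustment is 7 < 11, so +2): 7 + 2 = 9.
§5 applies: 9 − 2 = 7.
§6 applies: 7 + 3 = 10.
§7 does not apply.
Final offense level: 10.
Criminal history: 8 prior points → Category III (8).
Level 10 falls in the 10 band.
Grid: Level 10 × Category III = 21-30 months.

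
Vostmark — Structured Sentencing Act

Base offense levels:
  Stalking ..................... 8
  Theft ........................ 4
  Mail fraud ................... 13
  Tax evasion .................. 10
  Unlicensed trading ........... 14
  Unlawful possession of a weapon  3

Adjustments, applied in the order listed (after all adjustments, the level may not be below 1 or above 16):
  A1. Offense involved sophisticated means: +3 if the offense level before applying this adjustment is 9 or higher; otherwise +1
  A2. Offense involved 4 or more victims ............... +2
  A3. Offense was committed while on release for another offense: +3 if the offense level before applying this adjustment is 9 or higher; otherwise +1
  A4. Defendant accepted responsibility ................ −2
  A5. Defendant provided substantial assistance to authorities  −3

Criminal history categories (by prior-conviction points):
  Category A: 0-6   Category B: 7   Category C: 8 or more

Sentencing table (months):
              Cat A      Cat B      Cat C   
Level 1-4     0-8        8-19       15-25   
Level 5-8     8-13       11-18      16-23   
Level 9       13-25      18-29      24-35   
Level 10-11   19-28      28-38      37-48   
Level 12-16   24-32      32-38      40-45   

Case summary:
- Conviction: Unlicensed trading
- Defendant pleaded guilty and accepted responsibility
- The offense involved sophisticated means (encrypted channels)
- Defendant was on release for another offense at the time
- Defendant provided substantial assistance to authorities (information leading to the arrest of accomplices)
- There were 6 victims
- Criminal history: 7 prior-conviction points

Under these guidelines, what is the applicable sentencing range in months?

32-38 months

Base offense level for unlicensed trading: 14.
A1 applies (level before this adjustment is 14 ≥ 9, so +3): 14 + 3 = 17.
A2 applies: 17 + 2 = 19.
A3 applies (level before this adjustment is 19 ≥ 9, so +3): 19 + 3 = 22.
A4 applies: 22 − 2 = 20.
A5 applies: 20 − 3 = 17.
Level 17 exceeds the maximum of 16; capped at 16.
Final offense level: 16.
Criminal history: 7 prior points → Category B (7).
Level 16 falls in the 12-16 band.
Grid: Level 12-16 × Category B = 32-38 months.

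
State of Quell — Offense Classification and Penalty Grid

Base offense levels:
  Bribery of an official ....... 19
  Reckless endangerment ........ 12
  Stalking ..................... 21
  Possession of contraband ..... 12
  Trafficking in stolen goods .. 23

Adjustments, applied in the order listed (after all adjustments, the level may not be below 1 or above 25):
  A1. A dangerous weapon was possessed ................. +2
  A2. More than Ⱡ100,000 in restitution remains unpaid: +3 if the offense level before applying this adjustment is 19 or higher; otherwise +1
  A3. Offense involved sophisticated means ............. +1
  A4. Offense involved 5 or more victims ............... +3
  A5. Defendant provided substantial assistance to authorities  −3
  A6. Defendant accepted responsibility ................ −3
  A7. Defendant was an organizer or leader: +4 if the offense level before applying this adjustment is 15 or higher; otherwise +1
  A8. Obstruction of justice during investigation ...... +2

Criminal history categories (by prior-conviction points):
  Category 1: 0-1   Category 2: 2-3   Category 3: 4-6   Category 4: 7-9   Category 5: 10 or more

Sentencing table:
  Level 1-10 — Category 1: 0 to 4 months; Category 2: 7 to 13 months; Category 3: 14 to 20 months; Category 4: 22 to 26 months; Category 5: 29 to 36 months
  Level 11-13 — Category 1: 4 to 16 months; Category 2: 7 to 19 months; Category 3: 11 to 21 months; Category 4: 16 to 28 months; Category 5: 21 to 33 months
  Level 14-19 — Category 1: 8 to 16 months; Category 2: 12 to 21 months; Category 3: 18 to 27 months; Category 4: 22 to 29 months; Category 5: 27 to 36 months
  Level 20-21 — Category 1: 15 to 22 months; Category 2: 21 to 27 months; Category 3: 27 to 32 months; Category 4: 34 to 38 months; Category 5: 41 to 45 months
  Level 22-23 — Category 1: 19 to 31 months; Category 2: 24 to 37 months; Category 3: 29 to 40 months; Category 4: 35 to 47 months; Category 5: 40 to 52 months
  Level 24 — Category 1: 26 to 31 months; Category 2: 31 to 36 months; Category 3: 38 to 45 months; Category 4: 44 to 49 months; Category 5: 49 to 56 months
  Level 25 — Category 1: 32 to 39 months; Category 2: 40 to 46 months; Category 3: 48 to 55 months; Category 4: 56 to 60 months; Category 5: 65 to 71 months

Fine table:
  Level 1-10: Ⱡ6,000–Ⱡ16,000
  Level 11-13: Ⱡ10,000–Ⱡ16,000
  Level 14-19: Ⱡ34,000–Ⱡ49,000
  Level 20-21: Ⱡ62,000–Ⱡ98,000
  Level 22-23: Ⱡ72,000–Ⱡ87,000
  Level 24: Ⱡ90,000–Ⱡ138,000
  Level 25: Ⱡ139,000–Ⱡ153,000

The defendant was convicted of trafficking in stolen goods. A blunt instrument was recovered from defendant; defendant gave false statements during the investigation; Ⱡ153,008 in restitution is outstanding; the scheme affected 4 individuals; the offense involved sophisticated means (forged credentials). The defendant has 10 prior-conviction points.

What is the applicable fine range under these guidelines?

Base offense level for trafficking in stolen goods: 23.
A1 applies: 23 + 2 = 25.
A2 applies (level before this adjustment is 25 ≥ 19, so +3): 25 + 3 = 28.
A3 applies: 28 + 1 = 29.
A5 does not apply.
A7 does not apply.
A8 applies: 29 + 2 = 31.
Level 31 exceeds the maximum of 25; capped at 25.
Final offense level: 25.
Level 25 falls in the 25 band.
Fine table: Level 25 → Ⱡ139,000–Ⱡ153,000.

Ⱡ139,000–Ⱡ153,000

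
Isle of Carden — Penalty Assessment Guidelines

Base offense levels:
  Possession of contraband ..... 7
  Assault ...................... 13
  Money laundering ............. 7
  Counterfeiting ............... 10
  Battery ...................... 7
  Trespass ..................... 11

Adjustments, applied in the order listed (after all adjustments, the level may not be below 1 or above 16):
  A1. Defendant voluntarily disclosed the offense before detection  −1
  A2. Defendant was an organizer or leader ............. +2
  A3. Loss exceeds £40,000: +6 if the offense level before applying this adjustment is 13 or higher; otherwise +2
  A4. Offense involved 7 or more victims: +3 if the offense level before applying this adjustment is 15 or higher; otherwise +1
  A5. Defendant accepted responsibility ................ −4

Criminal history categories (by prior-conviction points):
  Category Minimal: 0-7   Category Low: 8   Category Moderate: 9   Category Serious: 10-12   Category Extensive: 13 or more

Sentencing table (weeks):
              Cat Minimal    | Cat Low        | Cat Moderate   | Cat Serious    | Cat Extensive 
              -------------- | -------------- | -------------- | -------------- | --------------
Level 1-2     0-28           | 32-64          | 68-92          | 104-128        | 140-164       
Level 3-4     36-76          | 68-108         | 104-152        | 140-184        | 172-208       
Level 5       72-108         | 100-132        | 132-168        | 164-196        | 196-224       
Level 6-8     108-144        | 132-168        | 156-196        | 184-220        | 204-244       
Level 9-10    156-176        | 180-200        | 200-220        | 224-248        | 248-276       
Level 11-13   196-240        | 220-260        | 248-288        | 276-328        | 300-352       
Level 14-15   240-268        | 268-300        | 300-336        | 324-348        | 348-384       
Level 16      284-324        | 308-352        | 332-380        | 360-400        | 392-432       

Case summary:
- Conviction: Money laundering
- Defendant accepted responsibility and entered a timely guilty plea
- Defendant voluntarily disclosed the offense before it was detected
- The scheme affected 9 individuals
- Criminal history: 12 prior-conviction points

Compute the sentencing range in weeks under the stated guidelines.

140-184 weeks

Base offense level for money laundering: 7.
A1 applies: 7 − 1 = 6.
A2 does not apply.
A4 applies (level before this adjustment is 6 < 15, so +1): 6 + 1 = 7.
A5 applies: 7 − 4 = 3.
Final offense level: 3.
Criminal history: 12 prior points → Category Serious (10-12).
Level 3 falls in the 3-4 band.
Grid: Level 3-4 × Category Serious = 140-184 weeks.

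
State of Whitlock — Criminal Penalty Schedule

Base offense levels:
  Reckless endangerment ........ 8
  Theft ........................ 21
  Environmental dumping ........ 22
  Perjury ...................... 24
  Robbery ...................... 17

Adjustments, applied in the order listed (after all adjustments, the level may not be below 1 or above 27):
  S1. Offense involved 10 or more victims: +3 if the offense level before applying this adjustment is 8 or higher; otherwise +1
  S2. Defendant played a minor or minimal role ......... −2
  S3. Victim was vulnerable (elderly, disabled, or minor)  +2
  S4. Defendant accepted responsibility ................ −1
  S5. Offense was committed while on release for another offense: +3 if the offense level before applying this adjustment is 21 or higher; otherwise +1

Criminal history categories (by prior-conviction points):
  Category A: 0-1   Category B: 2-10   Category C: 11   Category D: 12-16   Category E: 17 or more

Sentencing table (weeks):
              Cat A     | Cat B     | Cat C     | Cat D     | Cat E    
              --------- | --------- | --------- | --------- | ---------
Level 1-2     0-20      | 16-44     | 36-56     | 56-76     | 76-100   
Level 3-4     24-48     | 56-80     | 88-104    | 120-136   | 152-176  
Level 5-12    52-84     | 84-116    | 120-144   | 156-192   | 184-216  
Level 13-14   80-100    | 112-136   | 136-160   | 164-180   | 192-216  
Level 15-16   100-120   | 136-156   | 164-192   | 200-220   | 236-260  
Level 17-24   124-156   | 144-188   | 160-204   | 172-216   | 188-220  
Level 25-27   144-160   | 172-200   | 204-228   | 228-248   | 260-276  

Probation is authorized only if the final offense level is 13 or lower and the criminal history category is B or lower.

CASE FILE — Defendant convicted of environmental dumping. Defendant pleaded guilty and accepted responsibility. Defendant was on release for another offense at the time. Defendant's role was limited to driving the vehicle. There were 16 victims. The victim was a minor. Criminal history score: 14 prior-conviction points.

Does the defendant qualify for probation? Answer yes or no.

Base offense level for environmental dumping: 22.
S1 applies (level before this adjustment is 22 ≥ 8, so +3): 22 + 3 = 25.
S2 applies: 25 − 2 = 23.
S3 applies: 23 + 2 = 25.
S4 applies: 25 − 1 = 24.
S5 applies (level before this adjustment is 24 ≥ 21, so +3): 24 + 3 = 27.
Final offense level: 27.
Criminal history: 14 prior points → Category D (12-16).
Level 27 falls in the 25-27 band.
Grid: Level 25-27 × Category D = 228-248 weeks.
Probation check: level 27 > 13 and category D > B → not eligible.

No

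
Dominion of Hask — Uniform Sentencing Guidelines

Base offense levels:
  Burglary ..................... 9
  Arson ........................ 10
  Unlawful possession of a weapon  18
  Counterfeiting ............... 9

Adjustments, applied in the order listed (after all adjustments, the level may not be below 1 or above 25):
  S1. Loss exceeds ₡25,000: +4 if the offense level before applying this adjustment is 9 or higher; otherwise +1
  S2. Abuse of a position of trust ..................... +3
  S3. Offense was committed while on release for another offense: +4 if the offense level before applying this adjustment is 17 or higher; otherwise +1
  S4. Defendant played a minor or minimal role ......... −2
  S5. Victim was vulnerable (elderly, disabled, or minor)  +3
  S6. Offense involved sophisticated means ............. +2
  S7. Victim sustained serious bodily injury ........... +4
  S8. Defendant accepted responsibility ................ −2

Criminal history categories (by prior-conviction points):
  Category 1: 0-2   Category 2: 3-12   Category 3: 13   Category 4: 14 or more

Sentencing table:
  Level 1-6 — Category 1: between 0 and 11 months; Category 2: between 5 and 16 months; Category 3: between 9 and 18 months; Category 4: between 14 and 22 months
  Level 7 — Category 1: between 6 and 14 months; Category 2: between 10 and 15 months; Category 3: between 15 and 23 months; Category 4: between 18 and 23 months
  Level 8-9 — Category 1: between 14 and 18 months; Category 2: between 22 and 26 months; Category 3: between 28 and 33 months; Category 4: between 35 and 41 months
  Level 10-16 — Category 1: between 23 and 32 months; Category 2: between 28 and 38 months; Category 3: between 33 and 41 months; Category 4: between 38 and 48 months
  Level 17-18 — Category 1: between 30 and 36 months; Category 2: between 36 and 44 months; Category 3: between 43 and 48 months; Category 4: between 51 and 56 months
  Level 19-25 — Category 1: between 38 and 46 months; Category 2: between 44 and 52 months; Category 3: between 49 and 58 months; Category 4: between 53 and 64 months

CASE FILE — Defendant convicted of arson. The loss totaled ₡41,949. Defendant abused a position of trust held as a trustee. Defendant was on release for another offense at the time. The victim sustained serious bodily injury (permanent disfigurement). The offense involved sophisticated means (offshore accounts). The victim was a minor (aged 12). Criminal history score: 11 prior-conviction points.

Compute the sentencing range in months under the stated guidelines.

44-52 months

Base offense level for arson: 10.
S1 applies (level before this adjustment is 10 ≥ 9, so +4): 10 + 4 = 14.
S2 applies: 14 + 3 = 17.
S3 applies (level before this adjustment is 17 ≥ 17, so +4): 17 + 4 = 21.
S5 applies: 21 + 3 = 24.
S6 applies: 24 + 2 = 26.
S7 applies: 26 + 4 = 30.
S8 does not apply.
Level 30 exceeds the maximum of 25; capped at 25.
Final offense level: 25.
Criminal history: 11 prior points → Category 2 (3-12).
Level 25 falls in the 19-25 band.
Grid: Level 19-25 × Category 2 = 44-52 months.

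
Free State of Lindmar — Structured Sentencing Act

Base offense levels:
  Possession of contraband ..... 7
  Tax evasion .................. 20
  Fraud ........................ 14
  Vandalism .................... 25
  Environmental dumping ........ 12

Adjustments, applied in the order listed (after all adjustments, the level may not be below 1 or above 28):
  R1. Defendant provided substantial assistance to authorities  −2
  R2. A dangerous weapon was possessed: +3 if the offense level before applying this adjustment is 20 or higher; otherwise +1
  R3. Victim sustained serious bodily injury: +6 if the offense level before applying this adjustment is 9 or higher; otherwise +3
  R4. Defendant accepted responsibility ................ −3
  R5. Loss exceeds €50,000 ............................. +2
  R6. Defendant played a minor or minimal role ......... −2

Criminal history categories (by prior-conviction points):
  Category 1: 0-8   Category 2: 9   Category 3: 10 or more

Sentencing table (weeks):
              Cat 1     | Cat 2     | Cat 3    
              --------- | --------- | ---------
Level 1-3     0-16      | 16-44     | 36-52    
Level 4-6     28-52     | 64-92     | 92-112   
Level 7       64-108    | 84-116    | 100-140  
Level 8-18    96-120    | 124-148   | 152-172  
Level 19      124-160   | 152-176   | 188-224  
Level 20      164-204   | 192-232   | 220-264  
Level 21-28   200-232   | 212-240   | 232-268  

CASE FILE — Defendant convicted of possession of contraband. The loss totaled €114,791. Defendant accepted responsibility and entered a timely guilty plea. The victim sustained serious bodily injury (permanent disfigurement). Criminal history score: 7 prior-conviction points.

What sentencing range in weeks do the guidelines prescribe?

96-120 weeks

Base offense level for possession of contraband: 7.
R1 does not apply.
R2 does not apply.
R3 applies (level before this adjustment is 7 < 9, so +3): 7 + 3 = 10.
R4 applies: 10 − 3 = 7.
R5 applies: 7 + 2 = 9.
Final offense level: 9.
Criminal history: 7 prior points → Category 1 (0-8).
Level 9 falls in the 8-18 band.
Grid: Level 8-18 × Category 1 = 96-120 weeks.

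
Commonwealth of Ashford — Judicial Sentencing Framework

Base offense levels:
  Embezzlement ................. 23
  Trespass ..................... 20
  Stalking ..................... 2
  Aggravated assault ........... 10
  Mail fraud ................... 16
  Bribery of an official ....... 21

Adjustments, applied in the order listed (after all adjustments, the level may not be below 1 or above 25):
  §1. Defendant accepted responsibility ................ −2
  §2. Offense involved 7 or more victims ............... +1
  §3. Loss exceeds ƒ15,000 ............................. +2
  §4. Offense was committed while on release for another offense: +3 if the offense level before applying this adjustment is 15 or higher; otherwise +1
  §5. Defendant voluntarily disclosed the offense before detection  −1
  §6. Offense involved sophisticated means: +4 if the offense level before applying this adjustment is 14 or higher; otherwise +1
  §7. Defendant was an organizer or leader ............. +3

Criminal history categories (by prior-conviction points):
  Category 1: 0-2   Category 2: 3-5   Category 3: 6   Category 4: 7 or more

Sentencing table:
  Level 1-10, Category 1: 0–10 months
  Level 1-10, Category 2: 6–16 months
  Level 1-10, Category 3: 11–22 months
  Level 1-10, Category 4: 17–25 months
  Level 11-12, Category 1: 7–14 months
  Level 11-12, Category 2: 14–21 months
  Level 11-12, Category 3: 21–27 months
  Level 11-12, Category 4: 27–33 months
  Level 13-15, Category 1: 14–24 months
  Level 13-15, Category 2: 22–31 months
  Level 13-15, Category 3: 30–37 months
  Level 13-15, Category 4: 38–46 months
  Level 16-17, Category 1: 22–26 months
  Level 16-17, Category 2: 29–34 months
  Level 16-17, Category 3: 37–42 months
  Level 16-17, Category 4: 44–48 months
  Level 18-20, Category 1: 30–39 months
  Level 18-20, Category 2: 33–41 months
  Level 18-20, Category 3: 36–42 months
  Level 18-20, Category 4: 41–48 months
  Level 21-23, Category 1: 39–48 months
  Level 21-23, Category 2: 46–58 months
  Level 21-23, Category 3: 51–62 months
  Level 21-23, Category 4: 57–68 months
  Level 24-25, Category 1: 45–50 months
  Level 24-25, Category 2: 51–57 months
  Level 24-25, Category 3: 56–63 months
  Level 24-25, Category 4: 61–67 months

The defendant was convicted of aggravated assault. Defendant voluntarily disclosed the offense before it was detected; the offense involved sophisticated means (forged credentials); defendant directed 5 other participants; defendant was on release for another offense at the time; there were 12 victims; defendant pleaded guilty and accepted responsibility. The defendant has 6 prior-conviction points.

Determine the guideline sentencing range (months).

30-37 months

Base offense level for aggravated assault: 10.
§1 applies: 10 − 2 = 8.
§2 applies: 8 + 1 = 9.
§4 applies (level before this adjustment is 9 < 15, so +1): 9 + 1 = 10.
§5 applies: 10 − 1 = 9.
§6 applies (level before this adjustment is 9 < 14, so +1): 9 + 1 = 10.
§7 applies: 10 + 3 = 13.
Final offense level: 13.
Criminal history: 6 prior points → Category 3 (6).
Level 13 falls in the 13-15 band.
Grid: Level 13-15 × Category 3 = 30-37 months.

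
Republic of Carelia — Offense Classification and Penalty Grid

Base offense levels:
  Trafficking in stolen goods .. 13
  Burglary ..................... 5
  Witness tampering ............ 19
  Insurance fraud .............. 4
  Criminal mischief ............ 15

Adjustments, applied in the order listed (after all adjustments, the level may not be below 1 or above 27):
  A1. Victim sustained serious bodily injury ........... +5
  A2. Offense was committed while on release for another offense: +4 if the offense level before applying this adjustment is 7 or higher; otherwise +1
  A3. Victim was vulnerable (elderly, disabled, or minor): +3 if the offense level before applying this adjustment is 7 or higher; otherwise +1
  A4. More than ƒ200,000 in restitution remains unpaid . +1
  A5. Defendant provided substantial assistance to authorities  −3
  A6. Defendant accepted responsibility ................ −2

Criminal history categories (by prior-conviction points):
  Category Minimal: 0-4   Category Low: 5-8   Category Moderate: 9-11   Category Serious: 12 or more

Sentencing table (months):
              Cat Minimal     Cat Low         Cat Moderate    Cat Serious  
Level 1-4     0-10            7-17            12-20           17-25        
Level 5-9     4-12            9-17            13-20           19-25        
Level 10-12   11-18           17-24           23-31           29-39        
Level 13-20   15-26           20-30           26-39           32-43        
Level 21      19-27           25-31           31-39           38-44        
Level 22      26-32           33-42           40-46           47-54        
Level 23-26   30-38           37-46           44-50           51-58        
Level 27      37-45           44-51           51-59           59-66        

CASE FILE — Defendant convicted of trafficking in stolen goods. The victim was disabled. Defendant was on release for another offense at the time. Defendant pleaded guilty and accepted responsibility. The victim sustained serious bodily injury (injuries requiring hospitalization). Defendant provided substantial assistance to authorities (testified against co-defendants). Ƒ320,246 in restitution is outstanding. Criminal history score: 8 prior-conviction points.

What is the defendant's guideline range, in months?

25-31 months

Base offense level for trafficking in stolen goods: 13.
A1 applies: 13 + 5 = 18.
A2 applies (level before this adjustment is 18 ≥ 7, so +4): 18 + 4 = 22.
A3 applies (level before this adjustment is 22 ≥ 7, so +3): 22 + 3 = 25.
A4 applies: 25 + 1 = 26.
A5 applies: 26 − 3 = 23.
A6 applies: 23 − 2 = 21.
Final offense level: 21.
Criminal history: 8 prior points → Category Low (5-8).
Level 21 falls in the 21 band.
Grid: Level 21 × Category Low = 25-31 months.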